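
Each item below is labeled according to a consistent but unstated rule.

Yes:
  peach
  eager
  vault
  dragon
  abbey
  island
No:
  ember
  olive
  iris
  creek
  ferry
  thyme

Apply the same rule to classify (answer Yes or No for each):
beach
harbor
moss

Yes, Yes, No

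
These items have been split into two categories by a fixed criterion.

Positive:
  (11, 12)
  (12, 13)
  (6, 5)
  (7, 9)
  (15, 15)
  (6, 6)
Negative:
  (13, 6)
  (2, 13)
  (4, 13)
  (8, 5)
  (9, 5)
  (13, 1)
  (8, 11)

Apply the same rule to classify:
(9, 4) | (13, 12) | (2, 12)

Rule: |first − second| ≤ 2. This holds for each 'Positive' example and fails for each 'Negative' one.
(9, 4): Negative (|9−4| = 5). (13, 12): Positive (|13−12| = 1). (2, 12): Negative (|2−12| = 10).

Negative, Positive, Negative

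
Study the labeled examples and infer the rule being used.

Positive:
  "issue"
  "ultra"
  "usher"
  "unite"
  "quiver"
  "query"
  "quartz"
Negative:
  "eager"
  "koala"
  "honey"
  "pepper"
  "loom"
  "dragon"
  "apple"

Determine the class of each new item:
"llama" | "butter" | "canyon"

Negative, Positive, Negative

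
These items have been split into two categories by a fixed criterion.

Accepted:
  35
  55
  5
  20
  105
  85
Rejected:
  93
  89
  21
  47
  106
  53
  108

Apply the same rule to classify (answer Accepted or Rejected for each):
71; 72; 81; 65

The rule appears to be: multiple of 5.
71: 71 = 5·14 + 1, does not fit → Rejected.
72: 72 = 5·14 + 2, does not fit → Rejected.
81: 81 = 5·16 + 1, does not fit → Rejected.
65: 65 = 5·13, meets the rule → Accepted.

Rejected, Rejected, Rejected, Accepted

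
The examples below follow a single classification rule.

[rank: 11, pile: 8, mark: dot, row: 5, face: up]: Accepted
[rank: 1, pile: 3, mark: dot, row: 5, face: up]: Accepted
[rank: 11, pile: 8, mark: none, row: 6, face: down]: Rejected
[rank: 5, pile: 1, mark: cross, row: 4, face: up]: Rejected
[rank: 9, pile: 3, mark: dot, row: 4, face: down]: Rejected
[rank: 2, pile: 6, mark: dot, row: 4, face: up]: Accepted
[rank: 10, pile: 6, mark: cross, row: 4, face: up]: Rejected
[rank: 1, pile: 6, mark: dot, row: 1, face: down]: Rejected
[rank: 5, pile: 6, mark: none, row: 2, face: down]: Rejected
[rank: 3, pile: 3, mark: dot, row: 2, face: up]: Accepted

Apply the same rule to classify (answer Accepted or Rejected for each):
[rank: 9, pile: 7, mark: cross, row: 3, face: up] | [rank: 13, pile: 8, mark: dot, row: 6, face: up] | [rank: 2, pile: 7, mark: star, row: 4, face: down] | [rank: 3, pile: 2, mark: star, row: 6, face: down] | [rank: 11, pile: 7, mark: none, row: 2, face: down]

The classifier is using: mark is dot AND face is up.
Rejected: [rank: 9, pile: 7, mark: cross, row: 3, face: up], since mark is cross, face is up.
Accepted: [rank: 13, pile: 8, mark: dot, row: 6, face: up], since mark is dot, face is up.
Rejected: [rank: 2, pile: 7, mark: star, row: 4, face: down], since mark is star, face is down.
Rejected: [rank: 3, pile: 2, mark: star, row: 6, face: down], since mark is star, face is down.
Rejected: [rank: 11, pile: 7, mark: none, row: 2, face: down], since mark is none, face is down.

Rejected, Accepted, Rejected, Rejected, Rejected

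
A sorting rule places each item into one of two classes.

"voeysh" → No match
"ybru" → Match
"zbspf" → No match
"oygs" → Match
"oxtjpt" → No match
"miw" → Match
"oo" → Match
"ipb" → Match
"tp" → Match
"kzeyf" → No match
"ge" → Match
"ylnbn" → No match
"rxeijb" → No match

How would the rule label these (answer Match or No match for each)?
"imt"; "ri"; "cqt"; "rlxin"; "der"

Match, Match, Match, No match, Match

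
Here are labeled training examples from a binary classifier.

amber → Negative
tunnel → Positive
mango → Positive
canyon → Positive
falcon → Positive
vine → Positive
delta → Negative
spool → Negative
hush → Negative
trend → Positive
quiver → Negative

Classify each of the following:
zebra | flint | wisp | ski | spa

Negative, Positive, Negative, Negative, Negative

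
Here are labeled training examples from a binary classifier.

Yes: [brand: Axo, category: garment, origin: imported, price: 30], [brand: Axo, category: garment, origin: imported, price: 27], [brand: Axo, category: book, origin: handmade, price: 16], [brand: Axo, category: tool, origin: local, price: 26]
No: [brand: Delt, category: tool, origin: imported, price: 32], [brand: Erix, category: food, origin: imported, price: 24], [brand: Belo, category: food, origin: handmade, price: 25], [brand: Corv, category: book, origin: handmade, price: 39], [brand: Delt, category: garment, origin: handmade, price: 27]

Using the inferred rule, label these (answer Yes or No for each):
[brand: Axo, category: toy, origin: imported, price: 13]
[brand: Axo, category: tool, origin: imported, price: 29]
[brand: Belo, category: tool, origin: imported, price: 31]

Yes, Yes, No

'Yes' ⟺ brand is Axo.
[brand: Axo, category: toy, origin: imported, price: 13] → brand is Axo → Yes.
[brand: Axo, category: tool, origin: imported, price: 29] → brand is Axo → Yes.
[brand: Belo, category: tool, origin: imported, price: 31] → brand is Belo → No.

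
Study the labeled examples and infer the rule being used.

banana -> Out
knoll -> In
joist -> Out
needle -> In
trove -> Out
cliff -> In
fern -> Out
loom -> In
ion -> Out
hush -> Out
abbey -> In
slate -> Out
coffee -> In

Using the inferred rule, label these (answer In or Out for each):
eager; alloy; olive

Out, In, Out

'In' ⟺ has a double letter.
Out: eager, since no doubled letter. In: alloy, since 'll' doubled. Out: olive, since no doubled letter.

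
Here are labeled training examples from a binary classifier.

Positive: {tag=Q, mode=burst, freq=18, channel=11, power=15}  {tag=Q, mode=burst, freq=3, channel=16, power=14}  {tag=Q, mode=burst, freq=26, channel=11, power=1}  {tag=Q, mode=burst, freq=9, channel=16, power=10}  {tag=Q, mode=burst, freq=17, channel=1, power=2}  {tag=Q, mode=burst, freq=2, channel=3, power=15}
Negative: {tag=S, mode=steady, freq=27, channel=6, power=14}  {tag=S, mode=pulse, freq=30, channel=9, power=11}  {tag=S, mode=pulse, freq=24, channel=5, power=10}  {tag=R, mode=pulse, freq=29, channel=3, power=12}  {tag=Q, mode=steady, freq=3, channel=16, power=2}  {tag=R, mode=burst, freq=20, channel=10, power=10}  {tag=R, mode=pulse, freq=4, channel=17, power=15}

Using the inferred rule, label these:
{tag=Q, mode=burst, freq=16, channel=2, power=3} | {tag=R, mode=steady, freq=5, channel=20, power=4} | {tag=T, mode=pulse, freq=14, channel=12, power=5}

Positive, Negative, Negative

The simplest hypothesis consistent with all the labels is: mode is burst AND tag is Q.
{tag=Q, mode=burst, freq=16, channel=2, power=3}: mode is burst, tag is Q — qualifies, so Positive. {tag=R, mode=steady, freq=5, channel=20, power=4}: mode is steady, tag is R — doesn't match, so Negative. {tag=T, mode=pulse, freq=14, channel=12, power=5}: mode is pulse, tag is T — doesn't match, so Negative.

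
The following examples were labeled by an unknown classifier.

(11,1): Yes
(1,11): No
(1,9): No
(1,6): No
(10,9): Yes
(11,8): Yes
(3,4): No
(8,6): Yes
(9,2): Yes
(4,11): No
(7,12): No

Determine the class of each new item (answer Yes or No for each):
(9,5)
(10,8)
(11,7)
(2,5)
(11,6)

Every 'Yes' example satisfies: first > second. None of the 'No' examples do.
(9,5): 9 > 5, passes → Yes. (10,8): 10 > 8, passes → Yes. (11,7): 11 > 7, passes → Yes. (2,5): 2 < 5, does not fit → No. (11,6): 11 > 6, passes → Yes.

Yes, Yes, Yes, No, Yes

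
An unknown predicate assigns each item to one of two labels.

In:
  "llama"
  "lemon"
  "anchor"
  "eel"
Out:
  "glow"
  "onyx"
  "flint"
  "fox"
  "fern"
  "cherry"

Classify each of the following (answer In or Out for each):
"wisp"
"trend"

The pattern is that an item is 'In' exactly when: has ≥ 2 vowels.

Out, Out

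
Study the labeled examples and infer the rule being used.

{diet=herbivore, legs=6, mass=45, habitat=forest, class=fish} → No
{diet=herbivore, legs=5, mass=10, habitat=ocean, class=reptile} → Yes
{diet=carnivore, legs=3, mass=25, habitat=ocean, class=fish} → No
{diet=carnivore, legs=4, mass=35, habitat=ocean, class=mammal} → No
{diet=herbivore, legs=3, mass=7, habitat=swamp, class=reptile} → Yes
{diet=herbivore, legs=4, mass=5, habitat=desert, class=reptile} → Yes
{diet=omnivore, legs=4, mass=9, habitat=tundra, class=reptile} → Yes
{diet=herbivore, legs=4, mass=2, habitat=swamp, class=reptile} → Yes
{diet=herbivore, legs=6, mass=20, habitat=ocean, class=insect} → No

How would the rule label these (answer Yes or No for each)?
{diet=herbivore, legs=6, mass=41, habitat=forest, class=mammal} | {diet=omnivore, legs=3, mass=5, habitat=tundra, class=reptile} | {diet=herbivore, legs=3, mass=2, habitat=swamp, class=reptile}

No, Yes, Yes

Every 'Yes' example satisfies: class is reptile. None of the 'No' examples do.
{diet=herbivore, legs=6, mass=41, habitat=forest, class=mammal}: class is mammal — fails this test, so No. {diet=omnivore, legs=3, mass=5, habitat=tundra, class=reptile}: class is reptile — matches, so Yes. {diet=herbivore, legs=3, mass=2, habitat=swamp, class=reptile}: class is reptile — matches, so Yes.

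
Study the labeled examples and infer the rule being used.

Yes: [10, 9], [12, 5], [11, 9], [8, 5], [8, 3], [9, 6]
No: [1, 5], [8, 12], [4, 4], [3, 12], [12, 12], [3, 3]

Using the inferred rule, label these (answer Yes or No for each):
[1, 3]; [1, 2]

No, No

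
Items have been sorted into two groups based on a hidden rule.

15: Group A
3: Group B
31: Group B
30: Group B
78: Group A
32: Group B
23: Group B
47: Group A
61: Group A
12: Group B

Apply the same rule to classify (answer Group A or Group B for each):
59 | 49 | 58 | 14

Every 'Group A' example satisfies: digit sum ≥ 6. None of the 'Group B' examples do.

Group A, Group A, Group A, Group B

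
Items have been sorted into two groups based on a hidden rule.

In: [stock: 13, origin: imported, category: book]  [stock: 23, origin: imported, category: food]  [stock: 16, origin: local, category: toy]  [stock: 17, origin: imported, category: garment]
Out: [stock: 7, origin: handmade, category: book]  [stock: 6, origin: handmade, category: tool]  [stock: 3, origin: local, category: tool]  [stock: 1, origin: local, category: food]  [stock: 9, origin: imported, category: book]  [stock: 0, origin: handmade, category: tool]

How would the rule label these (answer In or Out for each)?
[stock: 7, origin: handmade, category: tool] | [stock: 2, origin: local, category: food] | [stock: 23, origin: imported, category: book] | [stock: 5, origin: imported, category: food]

Out, Out, In, Out

The common property of the 'In' items is: stock ≥ 13. No 'Out' item has it.
Out: [stock: 7, origin: handmade, category: tool], since stock = 7. Out: [stock: 2, origin: local, category: food], since stock = 2. In: [stock: 23, origin: imported, category: book], since stock = 23. Out: [stock: 5, origin: imported, category: food], since stock = 5.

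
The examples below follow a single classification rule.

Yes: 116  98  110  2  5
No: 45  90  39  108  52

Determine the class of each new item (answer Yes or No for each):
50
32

Yes, Yes

One predicate separates the groups cleanly: ≡ 2 (mod 3).
50 → 50 mod 3 = 2 → Yes. 32 → 32 mod 3 = 2 → Yes.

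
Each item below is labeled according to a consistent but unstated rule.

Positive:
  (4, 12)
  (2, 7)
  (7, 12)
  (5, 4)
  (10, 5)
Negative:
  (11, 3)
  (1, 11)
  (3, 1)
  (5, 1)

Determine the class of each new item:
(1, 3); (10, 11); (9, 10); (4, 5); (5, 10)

Negative, Positive, Positive, Positive, Positive

Checking candidate rules against both groups, what survives is: product is even.
(1, 3): Negative (1·3 = 3). (10, 11): Positive (10·11 = 110). (9, 10): Positive (9·10 = 90). (4, 5): Positive (4·5 = 20). (5, 10): Positive (5·10 = 50).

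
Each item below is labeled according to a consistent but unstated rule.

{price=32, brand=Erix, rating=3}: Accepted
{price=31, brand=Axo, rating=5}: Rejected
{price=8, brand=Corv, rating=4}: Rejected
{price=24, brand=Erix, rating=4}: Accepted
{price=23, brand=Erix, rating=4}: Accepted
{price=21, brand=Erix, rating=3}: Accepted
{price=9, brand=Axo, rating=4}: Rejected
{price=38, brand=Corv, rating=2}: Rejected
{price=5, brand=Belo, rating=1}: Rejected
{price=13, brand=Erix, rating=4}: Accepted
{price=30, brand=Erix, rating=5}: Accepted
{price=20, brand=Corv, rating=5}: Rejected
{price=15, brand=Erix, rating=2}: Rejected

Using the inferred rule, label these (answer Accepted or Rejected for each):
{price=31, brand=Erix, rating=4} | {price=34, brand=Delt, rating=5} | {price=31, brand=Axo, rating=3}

The classifier is using: brand is Erix AND rating ≥ 3.
{price=31, brand=Erix, rating=4}: Accepted (brand is Erix, rating = 4).
{price=34, brand=Delt, rating=5}: Rejected (brand is Delt, rating = 5).
{price=31, brand=Axo, rating=3}: Rejected (brand is Axo, rating = 3).

Accepted, Rejected, Rejected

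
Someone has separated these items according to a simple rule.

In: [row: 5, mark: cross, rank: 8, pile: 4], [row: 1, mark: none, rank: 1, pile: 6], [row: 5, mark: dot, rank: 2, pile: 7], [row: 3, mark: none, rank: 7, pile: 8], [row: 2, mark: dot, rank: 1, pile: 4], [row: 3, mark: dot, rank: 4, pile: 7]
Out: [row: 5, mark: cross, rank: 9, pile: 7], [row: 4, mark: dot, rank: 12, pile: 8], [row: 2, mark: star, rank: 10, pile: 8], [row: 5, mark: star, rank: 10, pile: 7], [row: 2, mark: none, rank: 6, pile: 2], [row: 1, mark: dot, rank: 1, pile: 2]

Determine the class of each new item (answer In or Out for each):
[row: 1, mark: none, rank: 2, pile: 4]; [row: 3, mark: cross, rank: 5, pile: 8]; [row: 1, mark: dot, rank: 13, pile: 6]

The common property of the 'In' items is: pile ≥ 4 AND rank ≤ 8. No 'Out' item has it.
[row: 1, mark: none, rank: 2, pile: 4] → pile = 4, rank = 2 → In. [row: 3, mark: cross, rank: 5, pile: 8] → pile = 8, rank = 5 → In. [row: 1, mark: dot, rank: 13, pile: 6] → pile = 6, rank = 13 → Out.

In, In, Out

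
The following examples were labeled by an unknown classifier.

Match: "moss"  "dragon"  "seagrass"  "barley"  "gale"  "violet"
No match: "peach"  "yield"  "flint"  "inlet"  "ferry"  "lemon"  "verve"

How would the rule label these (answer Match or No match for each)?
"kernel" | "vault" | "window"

Match, No match, Match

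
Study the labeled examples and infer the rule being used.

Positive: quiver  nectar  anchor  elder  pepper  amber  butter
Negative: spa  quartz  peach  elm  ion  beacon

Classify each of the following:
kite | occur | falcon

Negative, Positive, Negative

One predicate separates the groups cleanly: ends with 'r'.
kite: ends with 'e', does not pass → Negative.
occur: ends with 'r', passes → Positive.
falcon: ends with 'n', does not pass → Negative.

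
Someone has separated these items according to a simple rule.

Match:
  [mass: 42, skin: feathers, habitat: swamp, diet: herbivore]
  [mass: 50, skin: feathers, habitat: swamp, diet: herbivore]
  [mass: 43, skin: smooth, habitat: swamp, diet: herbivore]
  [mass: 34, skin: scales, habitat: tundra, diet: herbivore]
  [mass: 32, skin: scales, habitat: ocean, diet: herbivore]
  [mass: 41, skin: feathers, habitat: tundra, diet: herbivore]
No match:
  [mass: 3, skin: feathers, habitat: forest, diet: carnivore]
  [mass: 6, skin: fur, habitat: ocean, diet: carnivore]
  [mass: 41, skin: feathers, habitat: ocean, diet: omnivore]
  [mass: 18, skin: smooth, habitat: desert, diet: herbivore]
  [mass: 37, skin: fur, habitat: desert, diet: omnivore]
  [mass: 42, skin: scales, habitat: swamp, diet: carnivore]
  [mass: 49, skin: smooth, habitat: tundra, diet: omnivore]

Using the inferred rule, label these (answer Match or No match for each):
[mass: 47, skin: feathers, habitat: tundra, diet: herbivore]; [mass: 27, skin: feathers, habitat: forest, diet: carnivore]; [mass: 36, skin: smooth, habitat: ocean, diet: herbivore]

Match, No match, Match

The rule appears to be: diet is herbivore AND mass ≥ 32.
[mass: 47, skin: feathers, habitat: tundra, diet: herbivore] — diet is herbivore, mass = 47, hence Match.
[mass: 27, skin: feathers, habitat: forest, diet: carnivore] — diet is carnivore, mass = 27, hence No match.
[mass: 36, skin: smooth, habitat: ocean, diet: herbivore] — diet is herbivore, mass = 36, hence Match.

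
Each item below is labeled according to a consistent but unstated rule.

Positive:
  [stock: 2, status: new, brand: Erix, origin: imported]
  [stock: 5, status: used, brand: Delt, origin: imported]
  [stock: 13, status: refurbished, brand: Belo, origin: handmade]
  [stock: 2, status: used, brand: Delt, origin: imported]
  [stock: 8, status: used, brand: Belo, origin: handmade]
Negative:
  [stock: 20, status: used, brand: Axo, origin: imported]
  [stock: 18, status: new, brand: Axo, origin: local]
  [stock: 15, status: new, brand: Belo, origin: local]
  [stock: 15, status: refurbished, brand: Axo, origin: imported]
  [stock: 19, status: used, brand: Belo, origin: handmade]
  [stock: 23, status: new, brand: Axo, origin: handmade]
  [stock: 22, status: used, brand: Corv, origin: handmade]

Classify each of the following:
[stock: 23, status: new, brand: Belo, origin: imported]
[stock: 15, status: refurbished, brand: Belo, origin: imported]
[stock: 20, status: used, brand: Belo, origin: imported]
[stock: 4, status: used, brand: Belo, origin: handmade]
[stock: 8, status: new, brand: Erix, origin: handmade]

One predicate separates the groups cleanly: stock ≤ 13.
[stock: 23, status: new, brand: Belo, origin: imported]: stock = 23, doesn't match → Negative.
[stock: 15, status: refurbished, brand: Belo, origin: imported]: stock = 15, doesn't match → Negative.
[stock: 20, status: used, brand: Belo, origin: imported]: stock = 20, doesn't match → Negative.
[stock: 4, status: used, brand: Belo, origin: handmade]: stock = 4, fits → Positive.
[stock: 8, status: new, brand: Erix, origin: handmade]: stock = 8, fits → Positive.

Negative, Negative, Negative, Positive, Positive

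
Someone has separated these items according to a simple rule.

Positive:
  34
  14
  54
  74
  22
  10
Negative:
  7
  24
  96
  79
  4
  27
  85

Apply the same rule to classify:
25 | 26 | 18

The rule appears to be: ≡ 2 (mod 4).

Negative, Positive, Positive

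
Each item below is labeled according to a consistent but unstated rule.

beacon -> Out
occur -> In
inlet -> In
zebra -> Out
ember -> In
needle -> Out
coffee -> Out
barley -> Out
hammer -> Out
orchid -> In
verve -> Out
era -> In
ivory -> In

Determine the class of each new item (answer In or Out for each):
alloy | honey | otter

In, Out, In

The simplest hypothesis consistent with all the labels is: starts with a vowel.
alloy: starts with 'a' — has this property, so In. honey: starts with 'h' — doesn't qualify, so Out. otter: starts with 'o' — has this property, so In.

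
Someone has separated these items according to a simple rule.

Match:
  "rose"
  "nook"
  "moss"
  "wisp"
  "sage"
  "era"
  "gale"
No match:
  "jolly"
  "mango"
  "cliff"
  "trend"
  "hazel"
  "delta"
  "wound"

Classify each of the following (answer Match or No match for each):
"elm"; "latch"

A rule that fits every label: length ≤ 4 — true of each 'Match' example, false of each 'No match' one.
"elm" → length 3 → Match.
"latch" → length 5 → No match.

Match, No match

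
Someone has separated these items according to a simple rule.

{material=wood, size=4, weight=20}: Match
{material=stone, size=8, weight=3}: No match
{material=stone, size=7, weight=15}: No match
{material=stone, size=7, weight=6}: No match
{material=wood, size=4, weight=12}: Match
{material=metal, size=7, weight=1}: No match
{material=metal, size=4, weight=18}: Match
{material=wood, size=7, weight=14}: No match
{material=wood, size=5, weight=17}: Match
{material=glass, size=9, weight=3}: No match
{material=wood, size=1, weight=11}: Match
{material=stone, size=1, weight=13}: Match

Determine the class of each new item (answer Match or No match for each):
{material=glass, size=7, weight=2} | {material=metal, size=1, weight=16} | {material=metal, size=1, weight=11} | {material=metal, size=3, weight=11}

No match, Match, Match, Match

Every 'Match' example satisfies: size ≤ 5. None of the 'No match' examples do.
No match: {material=glass, size=7, weight=2}, since size = 7. Match: {material=metal, size=1, weight=16}, since size = 1. Match: {material=metal, size=1, weight=11}, since size = 1. Match: {material=metal, size=3, weight=11}, since size = 3.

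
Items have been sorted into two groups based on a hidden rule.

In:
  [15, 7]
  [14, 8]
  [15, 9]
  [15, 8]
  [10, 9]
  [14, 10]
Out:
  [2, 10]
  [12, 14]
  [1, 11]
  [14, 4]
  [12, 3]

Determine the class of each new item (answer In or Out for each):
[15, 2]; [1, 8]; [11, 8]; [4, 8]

The classifier is using: first > second AND sum ≥ 19.

Out, Out, In, Out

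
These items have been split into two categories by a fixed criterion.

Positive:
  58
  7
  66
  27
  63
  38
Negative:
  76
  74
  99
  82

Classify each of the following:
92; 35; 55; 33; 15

The pattern is that an item is 'Positive' exactly when: at most 66.

Negative, Positive, Positive, Positive, Positive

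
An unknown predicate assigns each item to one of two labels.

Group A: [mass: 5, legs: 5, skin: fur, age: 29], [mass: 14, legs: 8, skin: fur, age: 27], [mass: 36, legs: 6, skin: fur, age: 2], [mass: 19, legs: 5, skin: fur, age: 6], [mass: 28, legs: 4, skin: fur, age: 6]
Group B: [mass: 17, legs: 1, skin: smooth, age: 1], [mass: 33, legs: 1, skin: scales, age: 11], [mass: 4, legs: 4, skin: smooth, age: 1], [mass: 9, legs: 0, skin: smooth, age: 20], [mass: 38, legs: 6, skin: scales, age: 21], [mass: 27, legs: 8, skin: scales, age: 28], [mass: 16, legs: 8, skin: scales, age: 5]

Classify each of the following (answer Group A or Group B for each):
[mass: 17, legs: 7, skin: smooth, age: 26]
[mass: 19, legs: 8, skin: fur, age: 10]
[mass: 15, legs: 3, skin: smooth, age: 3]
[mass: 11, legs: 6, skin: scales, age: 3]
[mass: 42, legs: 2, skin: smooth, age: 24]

Group B, Group A, Group B, Group B, Group B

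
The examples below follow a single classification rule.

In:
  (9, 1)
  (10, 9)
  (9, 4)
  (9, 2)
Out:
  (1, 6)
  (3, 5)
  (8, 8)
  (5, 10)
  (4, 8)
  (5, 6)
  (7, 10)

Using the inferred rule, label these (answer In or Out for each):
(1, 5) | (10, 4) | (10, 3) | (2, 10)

Out, In, In, Out

The common property of the 'In' items is: first > second. No 'Out' item has it.
(1, 5) → 1 < 5 → Out. (10, 4) → 10 > 4 → In. (10, 3) → 10 > 3 → In. (2, 10) → 2 < 10 → Out.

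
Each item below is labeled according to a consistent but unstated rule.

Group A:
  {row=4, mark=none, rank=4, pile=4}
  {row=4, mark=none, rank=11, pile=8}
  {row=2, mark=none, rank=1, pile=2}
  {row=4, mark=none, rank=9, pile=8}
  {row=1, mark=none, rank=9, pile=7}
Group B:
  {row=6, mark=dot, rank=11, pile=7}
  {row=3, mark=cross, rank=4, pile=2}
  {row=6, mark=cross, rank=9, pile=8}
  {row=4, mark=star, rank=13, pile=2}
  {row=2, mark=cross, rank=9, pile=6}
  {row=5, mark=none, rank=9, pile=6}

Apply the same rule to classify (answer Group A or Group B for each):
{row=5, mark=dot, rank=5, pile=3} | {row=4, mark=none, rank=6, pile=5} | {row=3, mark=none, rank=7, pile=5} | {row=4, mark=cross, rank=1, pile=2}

The distinguishing property — mark is none AND row ≤ 4 — holds for all the 'Group A' cases and none of the 'Group B' cases.

Group B, Group A, Group A, Group B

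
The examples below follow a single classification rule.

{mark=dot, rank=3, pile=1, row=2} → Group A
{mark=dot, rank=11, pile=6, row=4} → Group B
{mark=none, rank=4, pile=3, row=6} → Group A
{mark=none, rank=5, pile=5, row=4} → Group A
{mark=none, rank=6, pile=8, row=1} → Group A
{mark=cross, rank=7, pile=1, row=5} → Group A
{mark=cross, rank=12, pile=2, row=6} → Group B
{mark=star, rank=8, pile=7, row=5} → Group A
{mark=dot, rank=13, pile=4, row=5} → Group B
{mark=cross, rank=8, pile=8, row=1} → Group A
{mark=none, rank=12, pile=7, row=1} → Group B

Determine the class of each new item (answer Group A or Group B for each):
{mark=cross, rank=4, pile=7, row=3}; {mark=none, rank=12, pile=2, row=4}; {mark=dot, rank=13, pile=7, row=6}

Group A, Group B, Group B

One predicate separates the groups cleanly: rank ≤ 8.
Group A: {mark=cross, rank=4, pile=7, row=3}, since rank = 4. Group B: {mark=none, rank=12, pile=2, row=4}, since rank = 12. Group B: {mark=dot, rank=13, pile=7, row=6}, since rank = 13.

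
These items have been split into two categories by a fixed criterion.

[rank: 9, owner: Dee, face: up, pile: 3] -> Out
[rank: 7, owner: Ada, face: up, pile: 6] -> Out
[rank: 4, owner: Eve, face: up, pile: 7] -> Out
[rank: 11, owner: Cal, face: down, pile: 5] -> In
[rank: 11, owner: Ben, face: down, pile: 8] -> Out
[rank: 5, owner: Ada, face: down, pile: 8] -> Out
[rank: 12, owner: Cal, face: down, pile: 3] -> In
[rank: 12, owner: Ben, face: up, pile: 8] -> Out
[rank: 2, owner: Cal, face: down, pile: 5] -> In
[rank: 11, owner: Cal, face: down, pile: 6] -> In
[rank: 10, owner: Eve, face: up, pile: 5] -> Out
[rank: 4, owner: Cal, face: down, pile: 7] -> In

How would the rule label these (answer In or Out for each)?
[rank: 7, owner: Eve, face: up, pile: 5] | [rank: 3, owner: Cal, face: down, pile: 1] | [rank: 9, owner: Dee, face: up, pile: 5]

Comparing the two groups points to one rule — owner is Cal.

Out, In, Out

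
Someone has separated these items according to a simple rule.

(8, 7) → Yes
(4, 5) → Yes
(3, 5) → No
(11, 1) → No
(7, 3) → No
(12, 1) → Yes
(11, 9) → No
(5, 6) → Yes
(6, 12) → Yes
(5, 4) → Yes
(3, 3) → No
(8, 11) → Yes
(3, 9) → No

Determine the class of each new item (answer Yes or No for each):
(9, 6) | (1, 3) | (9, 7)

Yes, No, No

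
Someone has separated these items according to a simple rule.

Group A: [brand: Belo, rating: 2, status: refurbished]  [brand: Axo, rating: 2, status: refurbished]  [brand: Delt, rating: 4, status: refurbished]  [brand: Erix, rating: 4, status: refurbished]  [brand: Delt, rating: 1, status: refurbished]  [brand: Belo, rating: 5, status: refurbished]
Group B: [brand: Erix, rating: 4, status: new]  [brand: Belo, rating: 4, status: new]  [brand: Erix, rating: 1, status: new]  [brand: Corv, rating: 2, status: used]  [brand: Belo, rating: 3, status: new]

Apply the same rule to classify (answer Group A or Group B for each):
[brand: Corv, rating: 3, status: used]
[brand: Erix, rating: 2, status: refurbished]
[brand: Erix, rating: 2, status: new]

Group B, Group A, Group B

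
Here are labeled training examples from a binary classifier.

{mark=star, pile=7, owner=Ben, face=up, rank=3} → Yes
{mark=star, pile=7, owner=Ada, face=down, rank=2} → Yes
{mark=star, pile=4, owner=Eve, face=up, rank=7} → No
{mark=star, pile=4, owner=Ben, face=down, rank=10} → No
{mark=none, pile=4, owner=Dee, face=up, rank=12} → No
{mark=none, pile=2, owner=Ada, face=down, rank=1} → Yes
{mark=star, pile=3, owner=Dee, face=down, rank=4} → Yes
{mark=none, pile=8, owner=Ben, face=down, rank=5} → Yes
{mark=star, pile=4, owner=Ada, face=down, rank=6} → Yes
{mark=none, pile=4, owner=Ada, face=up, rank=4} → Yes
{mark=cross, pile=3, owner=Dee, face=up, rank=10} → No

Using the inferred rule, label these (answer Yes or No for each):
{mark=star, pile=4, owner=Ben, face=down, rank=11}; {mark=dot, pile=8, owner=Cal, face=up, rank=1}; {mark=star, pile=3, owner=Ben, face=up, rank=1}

No, Yes, Yes

One predicate separates the groups cleanly: rank ≤ 6.
{mark=star, pile=4, owner=Ben, face=down, rank=11} → rank = 11 → No. {mark=dot, pile=8, owner=Cal, face=up, rank=1} → rank = 1 → Yes. {mark=star, pile=3, owner=Ben, face=up, rank=1} → rank = 1 → Yes.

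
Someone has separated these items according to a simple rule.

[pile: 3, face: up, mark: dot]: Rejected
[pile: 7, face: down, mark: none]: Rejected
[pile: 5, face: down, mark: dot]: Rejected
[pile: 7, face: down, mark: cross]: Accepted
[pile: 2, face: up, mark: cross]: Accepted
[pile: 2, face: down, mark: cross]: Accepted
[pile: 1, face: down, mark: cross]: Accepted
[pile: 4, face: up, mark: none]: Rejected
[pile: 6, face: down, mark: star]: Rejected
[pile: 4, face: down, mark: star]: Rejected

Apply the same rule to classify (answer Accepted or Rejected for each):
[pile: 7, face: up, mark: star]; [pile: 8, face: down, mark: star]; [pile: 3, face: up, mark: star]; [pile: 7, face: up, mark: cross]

All 'Accepted' examples share one property — mark is cross — and every 'Rejected' example lacks it.
[pile: 7, face: up, mark: star] → mark is star → Rejected. [pile: 8, face: down, mark: star] → mark is star → Rejected. [pile: 3, face: up, mark: star] → mark is star → Rejected. [pile: 7, face: up, mark: cross] → mark is cross → Accepted.

Rejected, Rejected, Rejected, Accepted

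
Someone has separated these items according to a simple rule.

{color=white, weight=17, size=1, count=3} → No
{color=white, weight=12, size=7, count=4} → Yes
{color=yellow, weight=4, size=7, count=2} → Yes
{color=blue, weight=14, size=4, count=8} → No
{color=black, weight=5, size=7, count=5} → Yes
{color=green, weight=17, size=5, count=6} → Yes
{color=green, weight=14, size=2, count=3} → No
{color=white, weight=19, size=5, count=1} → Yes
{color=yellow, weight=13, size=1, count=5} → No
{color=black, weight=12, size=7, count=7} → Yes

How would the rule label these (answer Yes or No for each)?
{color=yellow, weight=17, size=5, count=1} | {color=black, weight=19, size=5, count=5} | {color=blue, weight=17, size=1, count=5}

The distinguishing property — size ≥ 5 — holds for all the 'Yes' cases and none of the 'No' cases.

Yes, Yes, No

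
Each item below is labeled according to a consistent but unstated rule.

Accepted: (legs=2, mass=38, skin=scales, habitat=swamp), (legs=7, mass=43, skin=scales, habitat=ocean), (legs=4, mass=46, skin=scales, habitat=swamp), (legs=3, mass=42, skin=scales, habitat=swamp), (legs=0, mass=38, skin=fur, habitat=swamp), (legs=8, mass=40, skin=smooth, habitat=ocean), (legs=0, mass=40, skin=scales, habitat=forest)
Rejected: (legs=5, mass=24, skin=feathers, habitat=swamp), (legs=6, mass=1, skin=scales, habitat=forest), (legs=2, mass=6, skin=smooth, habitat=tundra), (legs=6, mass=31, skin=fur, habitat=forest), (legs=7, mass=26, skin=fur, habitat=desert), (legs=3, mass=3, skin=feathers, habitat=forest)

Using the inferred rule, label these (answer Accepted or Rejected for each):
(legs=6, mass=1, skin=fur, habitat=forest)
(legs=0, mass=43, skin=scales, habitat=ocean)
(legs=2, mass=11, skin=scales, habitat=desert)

Rejected, Accepted, Rejected

The rule appears to be: mass ≥ 38.
(legs=6, mass=1, skin=fur, habitat=forest) → mass = 1 → Rejected.
(legs=0, mass=43, skin=scales, habitat=ocean) → mass = 43 → Accepted.
(legs=2, mass=11, skin=scales, habitat=desert) → mass = 11 → Rejected.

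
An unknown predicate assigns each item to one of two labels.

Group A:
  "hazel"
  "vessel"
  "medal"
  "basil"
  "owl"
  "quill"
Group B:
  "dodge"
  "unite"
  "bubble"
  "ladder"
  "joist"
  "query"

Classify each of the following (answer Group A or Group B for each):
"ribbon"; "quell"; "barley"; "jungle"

Group B, Group A, Group B, Group B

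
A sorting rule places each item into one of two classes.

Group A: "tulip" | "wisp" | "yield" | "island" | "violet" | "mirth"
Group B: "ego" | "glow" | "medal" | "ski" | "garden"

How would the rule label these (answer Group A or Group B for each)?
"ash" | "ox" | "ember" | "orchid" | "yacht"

Group B, Group B, Group B, Group A, Group B

The distinguishing property — length ≥ 4 AND contains 'i' — holds for all the 'Group A' cases and none of the 'Group B' cases.
"ash": length 3, no 'i' — fails the rule, so Group B. "ox": length 2, no 'i' — fails the rule, so Group B. "ember": length 5, no 'i' — fails the rule, so Group B. "orchid": length 6, has 'i' — passes, so Group A. "yacht": length 5, no 'i' — fails the rule, so Group B.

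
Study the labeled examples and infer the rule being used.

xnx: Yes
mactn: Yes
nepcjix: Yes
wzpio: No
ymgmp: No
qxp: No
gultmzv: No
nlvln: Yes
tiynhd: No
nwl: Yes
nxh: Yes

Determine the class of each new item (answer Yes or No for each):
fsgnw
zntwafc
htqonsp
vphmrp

All 'Yes' examples share one property — odd length AND contains 'n' — and every 'No' example lacks it.
Yes: fsgnw, since length 5, has 'n'.
Yes: zntwafc, since length 7, has 'n'.
Yes: htqonsp, since length 7, has 'n'.
No: vphmrp, since length 6, no 'n'.

Yes, Yes, Yes, No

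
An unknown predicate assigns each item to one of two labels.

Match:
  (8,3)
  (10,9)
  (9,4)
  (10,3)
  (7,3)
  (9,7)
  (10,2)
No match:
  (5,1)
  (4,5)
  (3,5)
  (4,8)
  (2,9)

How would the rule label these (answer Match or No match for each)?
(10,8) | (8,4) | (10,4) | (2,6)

Match, Match, Match, No match

The classifier is using: first ≥ 7.
(10,8) — first 10, hence Match. (8,4) — first 8, hence Match. (10,4) — first 10, hence Match. (2,6) — first 2, hence No match.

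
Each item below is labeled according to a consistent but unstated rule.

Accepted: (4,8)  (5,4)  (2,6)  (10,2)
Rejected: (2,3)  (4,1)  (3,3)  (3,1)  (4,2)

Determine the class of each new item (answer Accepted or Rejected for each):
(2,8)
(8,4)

A rule that fits every label: sum ≥ 8 — true of each 'Accepted' example, false of each 'Rejected' one.
(2,8): 2+8 = 10, has this property → Accepted. (8,4): 8+4 = 12, has this property → Accepted.

Accepted, Accepted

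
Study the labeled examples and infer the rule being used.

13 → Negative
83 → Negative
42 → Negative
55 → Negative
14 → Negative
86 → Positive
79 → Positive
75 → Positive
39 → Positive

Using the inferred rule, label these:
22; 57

Negative, Positive

The classifier is using: digit sum ≥ 12.
22: digit sum 2+2 = 4 — doesn't qualify, so Negative. 57: digit sum 5+7 = 12 — matches, so Positive.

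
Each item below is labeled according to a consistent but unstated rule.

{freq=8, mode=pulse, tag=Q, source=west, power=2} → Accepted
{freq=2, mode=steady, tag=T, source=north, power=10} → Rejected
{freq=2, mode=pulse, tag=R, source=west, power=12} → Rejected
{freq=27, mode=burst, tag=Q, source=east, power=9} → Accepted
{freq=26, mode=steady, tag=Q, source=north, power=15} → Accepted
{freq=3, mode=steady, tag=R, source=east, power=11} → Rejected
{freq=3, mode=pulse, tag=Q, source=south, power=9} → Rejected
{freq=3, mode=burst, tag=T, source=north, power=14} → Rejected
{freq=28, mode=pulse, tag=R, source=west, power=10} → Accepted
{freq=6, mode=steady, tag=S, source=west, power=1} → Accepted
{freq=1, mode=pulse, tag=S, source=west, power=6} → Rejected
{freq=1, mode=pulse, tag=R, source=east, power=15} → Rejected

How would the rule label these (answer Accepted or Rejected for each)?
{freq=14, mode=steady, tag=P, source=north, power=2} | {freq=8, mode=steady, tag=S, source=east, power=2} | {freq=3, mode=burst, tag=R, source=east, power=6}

Accepted, Accepted, Rejected

'Accepted' ⟺ freq ≥ 6.
{freq=14, mode=steady, tag=P, source=north, power=2}: freq = 14 — has this property, so Accepted. {freq=8, mode=steady, tag=S, source=east, power=2}: freq = 8 — has this property, so Accepted. {freq=3, mode=burst, tag=R, source=east, power=6}: freq = 3 — fails the rule, so Rejected.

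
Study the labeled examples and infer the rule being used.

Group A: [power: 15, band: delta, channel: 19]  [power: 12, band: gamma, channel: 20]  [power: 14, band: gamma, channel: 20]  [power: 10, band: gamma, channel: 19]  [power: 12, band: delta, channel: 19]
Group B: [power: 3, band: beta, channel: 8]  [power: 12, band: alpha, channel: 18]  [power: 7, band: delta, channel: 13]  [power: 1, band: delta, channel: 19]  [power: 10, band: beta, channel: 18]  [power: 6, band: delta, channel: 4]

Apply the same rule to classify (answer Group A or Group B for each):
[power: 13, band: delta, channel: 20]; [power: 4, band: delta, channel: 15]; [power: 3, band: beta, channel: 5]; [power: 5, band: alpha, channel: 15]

The simplest hypothesis consistent with all the labels is: power ≥ 3 AND channel ≥ 19.
[power: 13, band: delta, channel: 20] → power = 13, channel = 20 → Group A. [power: 4, band: delta, channel: 15] → power = 4, channel = 15 → Group B. [power: 3, band: beta, channel: 5] → power = 3, channel = 5 → Group B. [power: 5, band: alpha, channel: 15] → power = 5, channel = 15 → Group B.

Group A, Group B, Group B, Group B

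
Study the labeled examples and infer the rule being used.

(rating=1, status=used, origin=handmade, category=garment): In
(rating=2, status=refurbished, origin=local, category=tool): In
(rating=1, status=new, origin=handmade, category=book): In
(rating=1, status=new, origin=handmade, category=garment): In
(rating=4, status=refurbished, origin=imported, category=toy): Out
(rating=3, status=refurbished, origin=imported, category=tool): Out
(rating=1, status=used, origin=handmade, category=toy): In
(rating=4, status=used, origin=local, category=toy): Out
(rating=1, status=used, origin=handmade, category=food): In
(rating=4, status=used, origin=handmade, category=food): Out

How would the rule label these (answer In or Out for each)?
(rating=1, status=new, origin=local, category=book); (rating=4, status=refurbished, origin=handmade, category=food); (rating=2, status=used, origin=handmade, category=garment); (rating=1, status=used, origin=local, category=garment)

In, Out, In, In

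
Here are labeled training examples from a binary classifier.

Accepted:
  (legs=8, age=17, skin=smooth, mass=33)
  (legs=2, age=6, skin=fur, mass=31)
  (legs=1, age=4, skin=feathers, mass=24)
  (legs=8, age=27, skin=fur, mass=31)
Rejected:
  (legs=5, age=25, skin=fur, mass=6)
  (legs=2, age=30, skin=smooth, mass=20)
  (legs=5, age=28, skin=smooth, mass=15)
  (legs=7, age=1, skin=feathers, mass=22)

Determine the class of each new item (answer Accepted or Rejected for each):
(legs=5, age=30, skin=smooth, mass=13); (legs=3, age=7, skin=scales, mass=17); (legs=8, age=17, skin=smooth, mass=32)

Rejected, Rejected, Accepted

Rule: mass ≥ 24. This holds for each 'Accepted' example and fails for each 'Rejected' one.
(legs=5, age=30, skin=smooth, mass=13): mass = 13 — doesn't match, so Rejected. (legs=3, age=7, skin=scales, mass=17): mass = 17 — doesn't match, so Rejected. (legs=8, age=17, skin=smooth, mass=32): mass = 32 — checks out, so Accepted.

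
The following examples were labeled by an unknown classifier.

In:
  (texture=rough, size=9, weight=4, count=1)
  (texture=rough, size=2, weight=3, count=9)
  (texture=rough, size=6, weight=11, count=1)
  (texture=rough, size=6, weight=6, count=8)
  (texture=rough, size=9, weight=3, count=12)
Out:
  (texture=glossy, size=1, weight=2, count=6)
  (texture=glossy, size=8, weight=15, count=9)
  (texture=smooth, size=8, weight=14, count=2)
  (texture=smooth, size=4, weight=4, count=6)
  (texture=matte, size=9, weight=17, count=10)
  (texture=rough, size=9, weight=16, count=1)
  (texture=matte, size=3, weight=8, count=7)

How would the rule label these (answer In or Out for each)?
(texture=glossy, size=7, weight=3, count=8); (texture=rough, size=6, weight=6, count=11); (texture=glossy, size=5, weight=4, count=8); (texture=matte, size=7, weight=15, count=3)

One predicate separates the groups cleanly: texture is rough AND weight ≤ 11.
(texture=glossy, size=7, weight=3, count=8): texture is glossy, weight = 3, does not fit → Out.
(texture=rough, size=6, weight=6, count=11): texture is rough, weight = 6, satisfies this → In.
(texture=glossy, size=5, weight=4, count=8): texture is glossy, weight = 4, does not fit → Out.
(texture=matte, size=7, weight=15, count=3): texture is matte, weight = 15, does not fit → Out.

Out, In, Out, Out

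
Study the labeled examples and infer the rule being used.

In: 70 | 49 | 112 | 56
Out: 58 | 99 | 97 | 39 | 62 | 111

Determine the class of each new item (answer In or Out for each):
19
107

The simplest hypothesis consistent with all the labels is: multiple of 7.

Out, Out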